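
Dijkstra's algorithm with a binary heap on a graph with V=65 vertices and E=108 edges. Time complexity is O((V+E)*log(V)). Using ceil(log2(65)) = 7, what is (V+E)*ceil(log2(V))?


Dijkstra with a binary heap: each vertex is extracted once, each edge may relax once.
Each heap operation costs O(log V).
V + E = 65 + 108 = 173
ceil(log2(65)) = 7 (since 2^6 = 64 < 65 <= 128 = 2^7)
Total heap work = (V+E) * ceil(log2(V)) = 173 * 7 = 1211


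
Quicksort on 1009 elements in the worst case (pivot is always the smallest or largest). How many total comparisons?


In the worst case, each partition step picks the worst pivot:
  Partition 1: 1008 comparisons (n-1 elements to compare)
  Partition 2: 1007 comparisons
  Partition 3: 1006 comparisons
  Partition 4: 1005 comparisons
  Partition 5: 1004 comparisons
  ...
  Last partition: 0 comparisons
Total = (n-1) + (n-2) + ... + 1 + 0 = n*(n-1)/2
= 1009*1008/2 = 508536


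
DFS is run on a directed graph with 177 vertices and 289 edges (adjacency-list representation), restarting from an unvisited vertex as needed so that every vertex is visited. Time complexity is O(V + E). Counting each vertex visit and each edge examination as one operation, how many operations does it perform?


A full DFS traversal processes each vertex exactly once (push/pop on stack).
Each directed edge is examined once.
V = 177, E = 289
V + E = 466


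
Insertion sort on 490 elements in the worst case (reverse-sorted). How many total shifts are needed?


In the worst case (reverse-sorted), each element shifts past all previous:
  Element 1: 1 shifts
  Element 2: 2 shifts
  Element 3: 3 shifts
  Element 4: 4 shifts
  Element 5: 5 shifts
  ...
  Element 489: 489 shifts
Total = 1 + 2 + ... + 489
= 490*(490-1)/2 = 119805


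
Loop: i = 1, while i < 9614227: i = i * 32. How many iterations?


i multiplies by 32 each step:
i = 1 -> 32 -> 1024 -> 32768 -> 1048576 -> 33554432 (stop)
Iterations = ceil(log_32(9614227)) = 5


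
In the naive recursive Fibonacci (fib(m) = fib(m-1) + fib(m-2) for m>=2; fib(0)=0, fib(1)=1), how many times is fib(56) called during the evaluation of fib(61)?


Let N(m) = number of times fib(m) is called while evaluating fib(61).
N(61) = 1 (the initial call).
N(60) = 1 (only fib(61) calls it).
For 1 <= m <= 59: fib(m) is called by fib(m+1) and fib(m+2), so
  N(m) = N(m+1) + N(m+2).
fib(0) is called only by fib(2), so N(0) = N(2).
Walk down from m=61:
  N(61)=1, N(60)=1, N(59)=2, N(58)=3, N(57)=5, N(56)=8
N(56) = 8


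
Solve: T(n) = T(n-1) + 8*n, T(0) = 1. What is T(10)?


Expanding the recurrence:
T(10) = T(9) + 8*10
       = T(8) + 8*9 + 8*10
       ...
       = T(0) + 8*(1 + 2 + ... + 10)
       = 1 + 8 * 10*11/2
       = 1 + 8 * 55
       = 1 + 440 = 441


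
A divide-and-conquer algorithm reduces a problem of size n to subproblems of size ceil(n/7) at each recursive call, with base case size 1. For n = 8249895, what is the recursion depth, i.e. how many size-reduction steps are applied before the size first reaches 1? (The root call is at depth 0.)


Each step divides the size by 7 (rounding up); after k steps the size is ceil(n/7^k), which equals 1 exactly when 7^k >= n.
So the depth is the smallest k with 7^k >= 8249895, i.e. ceil(log_7(8249895)).
7^8 = 5764801 < 8249895 <= 40353607 = 7^9
Recursion depth = 9


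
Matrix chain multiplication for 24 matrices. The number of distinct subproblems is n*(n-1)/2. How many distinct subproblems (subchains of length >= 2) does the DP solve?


Subproblems are indexed by (i, j) where i < j.
Number of such pairs = n*(n-1)/2
= 24 * 23 / 2
= 276


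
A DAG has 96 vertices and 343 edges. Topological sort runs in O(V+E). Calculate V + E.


V = 96 (vertex processing)
E = 343 (edge processing)
V + E = 96 + 343 = 439


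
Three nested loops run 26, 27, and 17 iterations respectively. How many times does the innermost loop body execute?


Loop 1 (outermost): 26 iterations
Loop 2 (middle): 27 iterations per outer
Loop 3 (innermost): 17 iterations per middle
Total = 26 * 27 * 17 = 11934


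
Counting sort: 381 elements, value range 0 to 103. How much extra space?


n = 381 (output array)
k = 104 (count array for 104 distinct values)
Extra space = 381 + 104 = 485


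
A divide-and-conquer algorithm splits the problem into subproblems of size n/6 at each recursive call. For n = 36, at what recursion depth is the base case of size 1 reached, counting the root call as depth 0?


At each depth, the problem size is divided by 6:
  Depth 0: problem size = 36
  Depth 1: problem size = 6
  Depth 2: problem size = 1 (base case)
The base case is reached at depth log_6(36) = 2 (the tree has 3 levels counting depth 0, but the depth asked for is 2).
Recursion depth = 2


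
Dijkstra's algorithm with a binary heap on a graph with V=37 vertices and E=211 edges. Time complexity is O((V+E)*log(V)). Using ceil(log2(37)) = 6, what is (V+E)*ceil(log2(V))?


Dijkstra with a binary heap: each vertex is extracted once, each edge may relax once.
Each heap operation costs O(log V).
V + E = 37 + 211 = 248
ceil(log2(37)) = 6 (since 2^5 = 32 < 37 <= 64 = 2^6)
Total heap work = (V+E) * ceil(log2(V)) = 248 * 6 = 1488


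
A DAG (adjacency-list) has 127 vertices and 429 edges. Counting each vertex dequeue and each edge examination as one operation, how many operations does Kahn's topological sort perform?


V = 127 (vertex processing)
E = 429 (edge processing)
V + E = 127 + 429 = 556


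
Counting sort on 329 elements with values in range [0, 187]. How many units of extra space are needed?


Output array size: 329 (to store sorted result)
Count array size: 188 (one slot per possible value, range 0 to 187)
Total extra space = 329 + 188 = 517


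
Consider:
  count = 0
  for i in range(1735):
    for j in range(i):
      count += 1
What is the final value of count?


For each i, the inner loop runs i times:
  i=0: inner runs 0 times
  i=1: inner runs 1 time
  i=2: inner runs 2 times
  i=3: inner runs 3 times
  i=4: inner runs 4 times
  i=5: inner runs 5 times
  i=6: inner runs 6 times
  i=7: inner runs 7 times
  ...
Total = 0 + 1 + 2 + ... + 1734 = 1735*(1735-1)/2 = 1504245


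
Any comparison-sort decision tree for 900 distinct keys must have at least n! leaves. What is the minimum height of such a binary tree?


A binary decision tree of height h has at most 2^h leaves and needs at least n! of them, so h >= ceil(log2(n!)).
900! is far too large to multiply out, so use Stirling's series:
  ln(n!) ~ n ln n - n + (1/2) ln(2 pi n) + 1/(12n)  (error below 1/(360 n^3), negligible here)
  ln(900) = 6.8023948
  n ln n = 900 * 6.8023948 = 6122.1553
  (1/2) ln(2 pi * 900) = (1/2) ln(5654.8668) = 4.3201
  1/(12*900) = 0.0001
  ln(900!) ~ 6122.1553 - 900 + 4.3201 + 0.0001 = 5226.4755
Convert to base 2: log2(900!) = 5226.4755 / ln 2 = 5226.4755 / 0.69314718 = 7540.2103
ceil(7540.2103) = 7541


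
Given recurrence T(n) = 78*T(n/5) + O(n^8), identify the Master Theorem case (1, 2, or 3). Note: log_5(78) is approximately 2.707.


Master Theorem parameters: a=78, b=5, c=8
log_b(a) = 2.707
Compare b^c with a: 5^8 = 390625 > 78, so c > log_b(a).
Comparing c=8 vs log_b(a)=2.707:
8 > 2.707 => Case 3
Result: T(n) = O(n^8)
Master Theorem case = 3


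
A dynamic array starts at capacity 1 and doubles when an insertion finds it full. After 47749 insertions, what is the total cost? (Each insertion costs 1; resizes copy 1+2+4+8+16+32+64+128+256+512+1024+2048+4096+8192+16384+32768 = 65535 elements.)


Insertion cost: 47749 (one per element)
Resizes occur just before inserting elements 2, 3, 5, 9, ...
Elements copied at each resize: 1 + 2 + 4 + 8 + 16 + 32 + 64 + 128 + 256 + 512 + 1024 + 2048 + 4096 + 8192 + 16384 + 32768
Sum of copies = 65535 (geometric series: 2^k - 1)
Total = 47749 + 65535 = 113284


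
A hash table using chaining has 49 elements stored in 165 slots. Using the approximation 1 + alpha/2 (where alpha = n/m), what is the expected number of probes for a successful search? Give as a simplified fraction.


Load factor alpha = n/m = 49/165
Expected probes = 1 + alpha/2 = 1 + 49/(2*165)
= 1 + 49/330
= 330/330 + 49/330
= 379/330


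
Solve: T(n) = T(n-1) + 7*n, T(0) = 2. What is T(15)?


Expanding the recurrence:
T(15) = T(14) + 7*15
       = T(13) + 7*14 + 7*15
       ...
       = T(0) + 7*(1 + 2 + ... + 15)
       = 2 + 7 * 15*16/2
       = 2 + 7 * 120
       = 2 + 840 = 842


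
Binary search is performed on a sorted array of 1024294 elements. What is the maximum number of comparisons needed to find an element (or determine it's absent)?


Binary search halves the search space each comparison:
  Step 1: search space = 1024294 -> 512147
  Step 2: search space = 512147 -> 256073
  Step 3: search space = 256073 -> 128036
  Step 4: search space = 128036 -> 64018
  Step 5: search space = 64018 -> 32009
  Step 6: search space = 32009 -> 16004
  Step 7: search space = 16004 -> 8002
  Step 8: search space = 8002 -> 4001
  Step 9: search space = 4001 -> 2000
  Step 10: search space = 2000 -> 1000
  Step 11: search space = 1000 -> 500
  Step 12: search space = 500 -> 250
  Step 13: search space = 250 -> 125
  Step 14: search space = 125 -> 62
  Step 15: search space = 62 -> 31
  Step 16: search space = 31 -> 15
  Step 17: search space = 15 -> 7
  Step 18: search space = 7 -> 3
  Step 19: search space = 3 -> 1
  Step 20: search space = 1 (final check)
Maximum comparisons = floor(log2(1024294)) + 1 = 19 + 1 = 20


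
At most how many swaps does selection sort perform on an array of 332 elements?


Each of the 331 passes places one element in its final position.
Pass 1: swap minimum into position 0
Pass 2: swap minimum of remaining into position 1
...
Pass 331: last two elements, one swap
Maximum swaps = 332 - 1 = 331


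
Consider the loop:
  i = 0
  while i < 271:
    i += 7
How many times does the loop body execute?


Starting at i = 0, each iteration adds 7.
Iterations until i >= 271:
  Iteration 1: i = 0 -> i = 7
  Iteration 2: i = 7 -> i = 14
  Iteration 3: i = 14 -> i = 21
  Iteration 4: i = 21 -> i = 28
  Iteration 5: i = 28 -> i = 35
  Iteration 6: i = 35 -> i = 42
  Iteration 7: i = 42 -> i = 49
  Iteration 8: i = 49 -> i = 56
  ... continuing ...
Total iterations = ceil(271/7) = 39


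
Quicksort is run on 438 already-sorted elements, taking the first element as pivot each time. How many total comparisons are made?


Sum of comparisons per partition:
437 + 436 + ... + 1 + 0
= 438 * (438 - 1) / 2
= 438 * 437 / 2
= 95703


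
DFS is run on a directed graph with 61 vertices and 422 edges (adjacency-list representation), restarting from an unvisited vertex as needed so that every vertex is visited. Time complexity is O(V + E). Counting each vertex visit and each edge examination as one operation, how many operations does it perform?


A full DFS traversal processes each vertex exactly once (push/pop on stack).
Each directed edge is examined once.
V = 61, E = 422
V + E = 483


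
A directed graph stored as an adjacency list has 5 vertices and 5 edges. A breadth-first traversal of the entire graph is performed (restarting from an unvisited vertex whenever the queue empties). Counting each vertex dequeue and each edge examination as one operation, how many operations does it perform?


A full BFS traversal dequeues each vertex once and examines each edge once.
Vertex visits: 5
Edge visits: 5
V + E = 5 + 5 = 10


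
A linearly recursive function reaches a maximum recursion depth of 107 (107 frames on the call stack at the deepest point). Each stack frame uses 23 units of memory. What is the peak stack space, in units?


Maximum recursion depth = 107 frames
Memory per frame = 23 units
Total stack space = depth * frame_size
= 107 * 23 = 2461


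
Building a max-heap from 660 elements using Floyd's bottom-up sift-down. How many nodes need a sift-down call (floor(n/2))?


In a heap of 660 elements (0-indexed array):
  Last element index: 659
  Parent of last element: floor((659 - 1) / 2) = 329
  Internal nodes: indices 0 to 329
  Count = floor(660/2) = 330


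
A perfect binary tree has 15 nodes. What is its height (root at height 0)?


For a perfect binary tree of height h: n = 2^(h+1) - 1, so h = log2(n+1) - 1.
  n + 1 = 16 = 2^4
  log2(16) = 4
  height = 4 - 1 = 3


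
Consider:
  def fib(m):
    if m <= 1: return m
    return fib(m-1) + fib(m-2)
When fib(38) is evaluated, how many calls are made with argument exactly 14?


Let N(m) = number of times fib(m) is called while evaluating fib(38).
N(38) = 1 (the initial call).
N(37) = 1 (only fib(38) calls it).
For 1 <= m <= 36: fib(m) is called by fib(m+1) and fib(m+2), so
  N(m) = N(m+1) + N(m+2).
fib(0) is called only by fib(2), so N(0) = N(2).
Walk down from m=38:
  N(38)=1, N(37)=1, N(36)=2, N(35)=3, N(34)=5, N(33)=8, N(32)=13, N(31)=21, N(30)=34, N(29)=55, N(28)=89, N(27)=144, N(26)=233, N(25)=377, N(24)=610, N(23)=987, N(22)=1597, N(21)=2584, N(20)=4181, N(19)=6765, N(18)=10946, N(17)=17711, N(16)=28657, N(15)=46368, N(14)=75025
N(14) = 75025


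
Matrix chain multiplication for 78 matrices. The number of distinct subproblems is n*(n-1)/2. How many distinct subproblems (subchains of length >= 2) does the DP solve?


Subproblems are indexed by (i, j) where i < j.
Number of such pairs = n*(n-1)/2
= 78 * 77 / 2
= 3003


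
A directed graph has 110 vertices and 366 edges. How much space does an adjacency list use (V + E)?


Adjacency list: one list head per vertex + one entry per edge
Vertex heads: 110
Edge entries: 366
Total = 110 + 366 = 476


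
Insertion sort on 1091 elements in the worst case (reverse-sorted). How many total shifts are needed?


In the worst case (reverse-sorted), each element shifts past all previous:
  Element 1: 1 shifts
  Element 2: 2 shifts
  Element 3: 3 shifts
  Element 4: 4 shifts
  Element 5: 5 shifts
  ...
  Element 1090: 1090 shifts
Total = 1 + 2 + ... + 1090
= 1091*(1091-1)/2 = 594595


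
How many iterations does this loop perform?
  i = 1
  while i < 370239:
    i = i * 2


The loop variable doubles each iteration:
i = 1 -> 2 -> 4 -> 8 -> 16 -> 32 -> 64 -> 128 -> 256 -> 512 -> 1024 -> 2048 -> 4096 -> 8192 -> 16384 -> 32768 -> 65536 -> 131072 -> 262144 -> 524288 (stop, 524288 >= 370239)
Number of doublings = ceil(log2(370239)) = 19


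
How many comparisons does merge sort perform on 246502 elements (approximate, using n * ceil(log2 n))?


Recursion depth: ceil(log2(246502)) = 18
Each recursion level merges n = 246502 elements
Total = 246502 * 18 = 4437036


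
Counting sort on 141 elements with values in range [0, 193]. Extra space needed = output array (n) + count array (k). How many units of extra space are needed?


Output array size: 141 (to store sorted result)
Count array size: 194 (one slot per possible value, range 0 to 193)
Total extra space = 141 + 194 = 335


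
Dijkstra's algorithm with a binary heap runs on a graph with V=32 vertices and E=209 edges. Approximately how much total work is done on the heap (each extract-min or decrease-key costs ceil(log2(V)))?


Dijkstra with a binary heap: each vertex is extracted once, each edge may relax once.
Each heap operation costs O(log V).
V + E = 32 + 209 = 241
ceil(log2(32)) = 5 (since 2^4 = 16 < 32 <= 32 = 2^5)
Total heap work = (V+E) * ceil(log2(V)) = 241 * 5 = 1205


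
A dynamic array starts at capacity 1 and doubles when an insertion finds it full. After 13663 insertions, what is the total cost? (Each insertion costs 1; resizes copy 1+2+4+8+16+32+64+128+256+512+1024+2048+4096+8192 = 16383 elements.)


Insertion cost: 13663 (one per element)
Resizes occur just before inserting elements 2, 3, 5, 9, ...
Elements copied at each resize: 1 + 2 + 4 + 8 + 16 + 32 + 64 + 128 + 256 + 512 + 1024 + 2048 + 4096 + 8192
Sum of copies = 16383 (geometric series: 2^k - 1)
Total = 13663 + 16383 = 30046


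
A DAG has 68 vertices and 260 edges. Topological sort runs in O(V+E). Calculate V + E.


V = 68 (vertex processing)
E = 260 (edge processing)
V + E = 68 + 260 = 328


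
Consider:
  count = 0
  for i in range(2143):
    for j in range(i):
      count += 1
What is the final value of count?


For each i, the inner loop runs i times:
  i=0: inner runs 0 times
  i=1: inner runs 1 time
  i=2: inner runs 2 times
  i=3: inner runs 3 times
  i=4: inner runs 4 times
  i=5: inner runs 5 times
  i=6: inner runs 6 times
  i=7: inner runs 7 times
  ...
Total = 0 + 1 + 2 + ... + 2142 = 2143*(2143-1)/2 = 2295153


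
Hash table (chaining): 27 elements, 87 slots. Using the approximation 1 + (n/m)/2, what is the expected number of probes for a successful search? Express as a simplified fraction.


Computing expected probes:
alpha = 27/87
= 1 + alpha/2
= 1 + 27/(2*87)
= (2*87 + 27) / (2*87)
= 201/174 = 67/58


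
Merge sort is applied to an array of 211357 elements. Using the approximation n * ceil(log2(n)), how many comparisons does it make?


Merge sort divides the array into halves recursively.
Number of levels = ceil(log2(211357)) = 18
At each level, approximately n = 211357 comparisons are needed for merging.
Total comparisons ~ n * ceil(log2(n)) = 211357 * 18 = 3804426


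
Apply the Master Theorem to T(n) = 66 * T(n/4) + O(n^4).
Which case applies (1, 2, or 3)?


The Master Theorem: T(n) = a*T(n/b) + O(n^c)
  a = 66, b = 4, c = 4
log_b(a) = log_4(66) ~ 3.022
Compare b^c with a: 4^4 = 256 > 66, so c > log_b(a).
Since c > log_b(a), Case 3 applies.
T(n) = O(n^4)
Master Theorem case = 3


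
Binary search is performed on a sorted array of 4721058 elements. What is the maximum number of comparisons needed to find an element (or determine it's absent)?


Binary search halves the search space each comparison:
  Step 1: search space = 4721058 -> 2360529
  Step 2: search space = 2360529 -> 1180264
  Step 3: search space = 1180264 -> 590132
  Step 4: search space = 590132 -> 295066
  Step 5: search space = 295066 -> 147533
  Step 6: search space = 147533 -> 73766
  Step 7: search space = 73766 -> 36883
  Step 8: search space = 36883 -> 18441
  Step 9: search space = 18441 -> 9220
  Step 10: search space = 9220 -> 4610
  Step 11: search space = 4610 -> 2305
  Step 12: search space = 2305 -> 1152
  Step 13: search space = 1152 -> 576
  Step 14: search space = 576 -> 288
  Step 15: search space = 288 -> 144
  Step 16: search space = 144 -> 72
  Step 17: search space = 72 -> 36
  Step 18: search space = 36 -> 18
  Step 19: search space = 18 -> 9
  Step 20: search space = 9 -> 4
  Step 21: search space = 4 -> 2
  Step 22: search space = 2 -> 1
  Step 23: search space = 1 (final check)
Maximum comparisons = floor(log2(4721058)) + 1 = 22 + 1 = 23


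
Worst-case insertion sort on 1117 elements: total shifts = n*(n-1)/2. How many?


Sum of shifts = 1 + 2 + 3 + ... + 1116
= 1117 * 1116 / 2
= 1246572 / 2
= 623286


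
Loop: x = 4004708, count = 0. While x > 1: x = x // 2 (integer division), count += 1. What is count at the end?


The variable x halves each step:
x = 4004708 -> 2002354 -> 1001177 -> 500588 -> 250294 -> 125147 -> 62573 -> 31286 -> 15643 -> 7821 -> 3910 -> 1955 -> 977 -> 488 -> 244 -> 122 -> 61 -> 30 -> 15 -> 7 -> 3 -> 1
Number of halvings = floor(log2(4004708)) = 21


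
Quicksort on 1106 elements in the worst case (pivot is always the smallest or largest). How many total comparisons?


In the worst case, each partition step picks the worst pivot:
  Partition 1: 1105 comparisons (n-1 elements to compare)
  Partition 2: 1104 comparisons
  Partition 3: 1103 comparisons
  Partition 4: 1102 comparisons
  Partition 5: 1101 comparisons
  ...
  Last partition: 0 comparisons
Total = (n-1) + (n-2) + ... + 1 + 0 = n*(n-1)/2
= 1106*1105/2 = 611065


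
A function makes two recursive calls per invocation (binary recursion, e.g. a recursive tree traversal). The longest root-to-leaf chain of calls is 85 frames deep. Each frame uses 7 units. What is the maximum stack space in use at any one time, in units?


Binary recursion: the two calls run one after the other, so only one root-to-leaf chain of frames is on the stack at a time.
Maximum depth (longest chain) = 85 frames
Each frame = 7 units
Max stack space = 85 * 7 = 595


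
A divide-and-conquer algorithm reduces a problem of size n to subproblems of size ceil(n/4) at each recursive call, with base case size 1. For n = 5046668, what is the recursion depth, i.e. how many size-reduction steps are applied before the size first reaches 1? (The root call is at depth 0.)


Each step divides the size by 4 (rounding up); after k steps the size is ceil(n/4^k), which equals 1 exactly when 4^k >= n.
So the depth is the smallest k with 4^k >= 5046668, i.e. ceil(log_4(5046668)).
4^11 = 4194304 < 5046668 <= 16777216 = 4^12
Recursion depth = 12


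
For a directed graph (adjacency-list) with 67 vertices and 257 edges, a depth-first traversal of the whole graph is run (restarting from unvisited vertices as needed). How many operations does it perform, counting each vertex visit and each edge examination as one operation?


A full DFS traversal visits each vertex once and examines each edge once.
V = 67
E = 257
Sum = 67 + 257 = 324


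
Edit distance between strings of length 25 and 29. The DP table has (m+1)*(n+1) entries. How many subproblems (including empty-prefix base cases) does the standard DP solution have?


The table includes base cases (empty prefixes).
Rows: (m+1) = 26
Columns: (n+1) = 30
Total = 26 * 30 = 780


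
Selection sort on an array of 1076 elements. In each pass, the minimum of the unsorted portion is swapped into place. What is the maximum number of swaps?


Selection sort performs one swap per pass:
  Pass 1: find min in positions 0 to 1075, swap with position 0
  Pass 2: find min in positions 1 to 1075, swap with position 1
  Pass 3: find min in positions 2 to 1075, swap with position 2
  Pass 4: find min in positions 3 to 1075, swap with position 3
  Pass 5: find min in positions 4 to 1075, swap with position 4
  ... (1070 more passes)
Total passes (and swaps) = n - 1 = 1076 - 1 = 1075


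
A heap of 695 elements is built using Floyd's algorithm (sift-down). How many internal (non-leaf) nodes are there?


Leaf nodes occupy roughly half the array.
Sift-down is called for each internal node, starting from the last one.
Internal nodes = floor(n/2) = floor(695/2) = 347


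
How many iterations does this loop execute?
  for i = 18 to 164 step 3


The loop variable i takes values starting at 18 and increments by 3 each iteration.
Sequence: i = 18, 21, 24, 27, 30, 33, 36, 39, 42, ...
The upper bound 164 is inclusive, so the count is floor((last - first) / step) + 1:
floor((164 - 18) / 3) + 1 = floor(146/3) + 1 = 48 + 1 = 49


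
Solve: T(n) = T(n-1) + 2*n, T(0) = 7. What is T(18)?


Expanding the recurrence:
T(18) = T(17) + 2*18
       = T(16) + 2*17 + 2*18
       ...
       = T(0) + 2*(1 + 2 + ... + 18)
       = 7 + 2 * 18*19/2
       = 7 + 2 * 171
       = 7 + 342 = 349


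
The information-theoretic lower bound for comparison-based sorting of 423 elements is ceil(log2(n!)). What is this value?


A binary decision tree of height h has at most 2^h leaves and needs at least n! of them, so h >= ceil(log2(n!)).
423! is far too large to multiply out, so use Stirling's series:
  ln(n!) ~ n ln n - n + (1/2) ln(2 pi n) + 1/(12n)  (error below 1/(360 n^3), negligible here)
  ln(423) = 6.0473722
  n ln n = 423 * 6.0473722 = 2558.0384
  (1/2) ln(2 pi * 423) = (1/2) ln(2657.7874) = 3.9426
  1/(12*423) = 0.0002
  ln(423!) ~ 2558.0384 - 423 + 3.9426 + 0.0002 = 2138.9812
Convert to base 2: log2(423!) = 2138.9812 / ln 2 = 2138.9812 / 0.69314718 = 3085.8976
ceil(3085.8976) = 3086


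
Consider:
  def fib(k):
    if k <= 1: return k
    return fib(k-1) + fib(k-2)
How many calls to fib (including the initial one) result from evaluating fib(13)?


Let C(m) = total calls to evaluate fib(m). Then C(0)=C(1)=1, and
C(m) = 1 + C(m-1) + C(m-2) for m >= 2.
Build the table (each entry = 1 + previous two):
  C(0) = 1
  C(1) = 1
  C(2) = 1 + 1 + 1 = 3
  C(3) = 1 + 3 + 1 = 5
  C(4) = 1 + 5 + 3 = 9
  C(5) = 1 + 9 + 5 = 15
  C(6) = 1 + 15 + 9 = 25
  C(7) = 1 + 25 + 15 = 41
  C(8) = 1 + 41 + 25 = 67
  C(9) = 1 + 67 + 41 = 109
  C(10) = 1 + 109 + 67 = 177
  C(11) = 1 + 177 + 109 = 287
  C(12) = 1 + 287 + 177 = 465
  C(13) = 1 + 465 + 287 = 753
Total calls for fib(13) = 753


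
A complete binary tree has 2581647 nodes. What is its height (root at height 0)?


In a complete binary tree, level k holds nodes 2^k .. 2^(k+1)-1 (1-indexed).
Height = floor(log2(n)) = floor(log2(2581647)) = 21
Check: 2^21 = 2097152 <= 2581647 < 4194304 = 2^22


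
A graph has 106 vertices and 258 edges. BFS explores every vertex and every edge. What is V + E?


A full BFS traversal dequeues each vertex once and examines each edge once.
Vertex visits: 106
Edge visits: 258
V + E = 106 + 258 = 364


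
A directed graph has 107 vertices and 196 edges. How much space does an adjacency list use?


Adjacency list: one list head per vertex + one entry per edge
Vertex heads: 107
Edge entries: 196
Total = 107 + 196 = 303


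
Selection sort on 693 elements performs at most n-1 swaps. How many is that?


Each of the 692 passes places one element in its final position.
Pass 1: swap minimum into position 0
Pass 2: swap minimum of remaining into position 1
...
Pass 692: last two elements, one swap
Maximum swaps = 693 - 1 = 692


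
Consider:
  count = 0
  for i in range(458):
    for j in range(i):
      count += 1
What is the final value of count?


For each i, the inner loop runs i times:
  i=0: inner runs 0 times
  i=1: inner runs 1 time
  i=2: inner runs 2 times
  i=3: inner runs 3 times
  i=4: inner runs 4 times
  i=5: inner runs 5 times
  i=6: inner runs 6 times
  i=7: inner runs 7 times
  ...
Total = 0 + 1 + 2 + ... + 457 = 458*(458-1)/2 = 104653


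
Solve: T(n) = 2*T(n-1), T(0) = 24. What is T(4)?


Unrolling:
T(4) = 2*T(3) = 2^2*T(2) = ... = 2^4*T(0)
= 2^4 * 24
= 16 * 24 = 384


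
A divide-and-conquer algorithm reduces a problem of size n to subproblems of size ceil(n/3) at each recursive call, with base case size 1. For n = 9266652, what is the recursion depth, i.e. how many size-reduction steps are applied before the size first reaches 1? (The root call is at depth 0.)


Each step divides the size by 3 (rounding up); after k steps the size is ceil(n/3^k), which equals 1 exactly when 3^k >= n.
So the depth is the smallest k with 3^k >= 9266652, i.e. ceil(log_3(9266652)).
3^14 = 4782969 < 9266652 <= 14348907 = 3^15
Recursion depth = 15


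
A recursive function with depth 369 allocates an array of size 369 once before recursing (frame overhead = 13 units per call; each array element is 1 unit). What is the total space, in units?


Array allocation: 369 units (allocated once)
Stack frames: 369 deep * 13 per frame = 4797 units
Total = 369 + 4797 = 5166


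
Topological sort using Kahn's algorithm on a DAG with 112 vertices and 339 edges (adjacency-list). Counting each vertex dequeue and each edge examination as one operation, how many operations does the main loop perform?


Kahn's algorithm:
  1. Compute in-degrees: O(V + E)
  2. Process queue: each vertex dequeued once (O(V))
     each edge examined once (O(E))
Total = V + E = 112 + 339 = 451


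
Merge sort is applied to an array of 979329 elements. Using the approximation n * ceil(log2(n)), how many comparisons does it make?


Merge sort divides the array into halves recursively.
Number of levels = ceil(log2(979329)) = 20
At each level, approximately n = 979329 comparisons are needed for merging.
Total comparisons ~ n * ceil(log2(n)) = 979329 * 20 = 19586580


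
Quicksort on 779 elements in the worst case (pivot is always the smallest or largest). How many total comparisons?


In the worst case, each partition step picks the worst pivot:
  Partition 1: 778 comparisons (n-1 elements to compare)
  Partition 2: 777 comparisons
  Partition 3: 776 comparisons
  Partition 4: 775 comparisons
  Partition 5: 774 comparisons
  ...
  Last partition: 0 comparisons
Total = (n-1) + (n-2) + ... + 1 + 0 = n*(n-1)/2
= 779*778/2 = 303031


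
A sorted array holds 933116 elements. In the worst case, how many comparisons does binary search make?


Halving sequence: 933116 -> 466558 -> 233279 -> 116639 -> 58319 -> 29159 -> 14579 -> 7289 -> 3644 -> 1822 -> 911 -> 455 -> 227 -> 113 -> 56 -> 28 -> 14 -> 7 -> 3 -> 1
Number of halvings = 19
Max comparisons = 19 + 1 = 20


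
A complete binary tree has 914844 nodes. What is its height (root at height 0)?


In a complete binary tree, level k holds nodes 2^k .. 2^(k+1)-1 (1-indexed).
Height = floor(log2(n)) = floor(log2(914844)) = 19
Check: 2^19 = 524288 <= 914844 < 1048576 = 2^20


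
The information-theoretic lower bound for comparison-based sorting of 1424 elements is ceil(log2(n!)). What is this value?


A binary decision tree of height h has at most 2^h leaves and needs at least n! of them, so h >= ceil(log2(n!)).
1424! is far too large to multiply out, so use Stirling's series:
  ln(n!) ~ n ln n - n + (1/2) ln(2 pi n) + 1/(12n)  (error below 1/(360 n^3), negligible here)
  ln(1424) = 7.2612251
  n ln n = 1424 * 7.2612251 = 10339.9845
  (1/2) ln(2 pi * 1424) = (1/2) ln(8947.2559) = 4.5496
  1/(12*1424) = 0.0001
  ln(1424!) ~ 10339.9845 - 1424 + 4.5496 + 0.0001 = 8920.5342
Convert to base 2: log2(1424!) = 8920.5342 / ln 2 = 8920.5342 / 0.69314718 = 12869.6105
ceil(12869.6105) = 12870


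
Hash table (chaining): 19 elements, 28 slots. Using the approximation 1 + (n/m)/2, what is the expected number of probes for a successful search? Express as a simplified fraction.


Computing expected probes:
alpha = 19/28
= 1 + alpha/2
= 1 + 19/(2*28)
= (2*28 + 19) / (2*28)
= 75/56


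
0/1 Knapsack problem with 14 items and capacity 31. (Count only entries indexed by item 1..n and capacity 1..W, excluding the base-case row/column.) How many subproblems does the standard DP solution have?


The DP table is indexed by (item, capacity).
Rows: 14 items
Columns: 31 capacity values (1 to W)
Total subproblems = 14 * 31 = 434


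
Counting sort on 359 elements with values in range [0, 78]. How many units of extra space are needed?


Output array size: 359 (to store sorted result)
Count array size: 79 (one slot per possible value, range 0 to 78)
Total extra space = 359 + 79 = 438


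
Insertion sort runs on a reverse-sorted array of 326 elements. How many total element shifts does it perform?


Sum of shifts = 1 + 2 + 3 + ... + 325
= 326 * 325 / 2
= 105950 / 2
= 52975


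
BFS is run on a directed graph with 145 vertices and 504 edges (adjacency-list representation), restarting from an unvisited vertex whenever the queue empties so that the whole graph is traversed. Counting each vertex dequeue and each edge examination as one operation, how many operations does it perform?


A full BFS traversal dequeues each vertex exactly once and examines each directed edge exactly once.
V = 145 (vertex processing cost)
E = 504 (edge examination cost)
Total operations proportional to V + E = 145 + 504 = 649


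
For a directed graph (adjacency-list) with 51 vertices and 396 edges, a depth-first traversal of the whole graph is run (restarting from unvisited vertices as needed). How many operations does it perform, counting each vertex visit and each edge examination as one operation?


A full DFS traversal visits each vertex once and examines each edge once.
V = 51
E = 396
Sum = 51 + 396 = 447


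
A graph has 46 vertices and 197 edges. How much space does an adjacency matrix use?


Adjacency matrix: V x V grid of entries
Space = V^2 = 46^2 = 46 * 46 = 2116


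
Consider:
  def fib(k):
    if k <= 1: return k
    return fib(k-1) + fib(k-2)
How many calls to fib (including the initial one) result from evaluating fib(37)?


Let C(m) = total calls to evaluate fib(m). Then C(0)=C(1)=1, and
C(m) = 1 + C(m-1) + C(m-2) for m >= 2.
Build the table (each entry = 1 + previous two):
  C(0) = 1
  C(1) = 1
  C(2) = 1 + 1 + 1 = 3
  C(3) = 1 + 3 + 1 = 5
  C(4) = 1 + 5 + 3 = 9
  C(5) = 1 + 9 + 5 = 15
  C(6) = 1 + 15 + 9 = 25
  C(7) = 1 + 25 + 15 = 41
  C(8) = 1 + 41 + 25 = 67
  C(9) = 1 + 67 + 41 = 109
  C(10) = 1 + 109 + 67 = 177
  C(11) = 1 + 177 + 109 = 287
  C(12) = 1 + 287 + 177 = 465
  C(13) = 1 + 465 + 287 = 753
  C(14) = 1 + 753 + 465 = 1219
  C(15) = 1 + 1219 + 753 = 1973
  C(16) = 1 + 1973 + 1219 = 3193
  C(17) = 1 + 3193 + 1973 = 5167
  C(18) = 1 + 5167 + 3193 = 8361
  C(19) = 1 + 8361 + 5167 = 13529
  C(20) = 1 + 13529 + 8361 = 21891
  C(21) = 1 + 21891 + 13529 = 35421
  C(22) = 1 + 35421 + 21891 = 57313
  C(23) = 1 + 57313 + 35421 = 92735
  C(24) = 1 + 92735 + 57313 = 150049
  C(25) = 1 + 150049 + 92735 = 242785
  C(26) = 1 + 242785 + 150049 = 392835
  C(27) = 1 + 392835 + 242785 = 635621
  C(28) = 1 + 635621 + 392835 = 1028457
  C(29) = 1 + 1028457 + 635621 = 1664079
  C(30) = 1 + 1664079 + 1028457 = 2692537
  C(31) = 1 + 2692537 + 1664079 = 4356617
  C(32) = 1 + 4356617 + 2692537 = 7049155
  C(33) = 1 + 7049155 + 4356617 = 11405773
  C(34) = 1 + 11405773 + 7049155 = 18454929
  C(35) = 1 + 18454929 + 11405773 = 29860703
  C(36) = 1 + 29860703 + 18454929 = 48315633
  C(37) = 1 + 48315633 + 29860703 = 78176337
Total calls for fib(37) = 78176337


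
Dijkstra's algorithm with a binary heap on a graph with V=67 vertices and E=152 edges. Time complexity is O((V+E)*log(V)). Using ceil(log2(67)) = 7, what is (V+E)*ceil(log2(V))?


Dijkstra with a binary heap: each vertex is extracted once, each edge may relax once.
Each heap operation costs O(log V).
V + E = 67 + 152 = 219
ceil(log2(67)) = 7 (since 2^6 = 64 < 67 <= 128 = 2^7)
Total heap work = (V+E) * ceil(log2(V)) = 219 * 7 = 1533


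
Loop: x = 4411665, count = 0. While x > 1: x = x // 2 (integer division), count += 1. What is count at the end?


The variable x halves each step:
x = 4411665 -> 2205832 -> 1102916 -> 551458 -> 275729 -> 137864 -> 68932 -> 34466 -> 17233 -> 8616 -> 4308 -> 2154 -> 1077 -> 538 -> 269 -> 134 -> 67 -> 33 -> 16 -> 8 -> 4 -> 2 -> 1
Number of halvings = floor(log2(4411665)) = 22


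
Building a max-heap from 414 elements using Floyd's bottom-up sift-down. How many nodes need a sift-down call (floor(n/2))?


In a heap of 414 elements (0-indexed array):
  Last element index: 413
  Parent of last element: floor((413 - 1) / 2) = 206
  Internal nodes: indices 0 to 206
  Count = floor(414/2) = 207


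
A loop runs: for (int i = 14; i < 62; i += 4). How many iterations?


Loop starts at i = 14, increments by 4, stops when i >= 62.
Number of iterations = ceil((62 - 14) / 4)
= ceil(48 / 4)
= 12


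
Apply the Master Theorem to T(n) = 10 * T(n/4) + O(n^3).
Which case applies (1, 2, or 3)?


The Master Theorem: T(n) = a*T(n/b) + O(n^c)
  a = 10, b = 4, c = 3
log_b(a) = log_4(10) ~ 1.661
Compare b^c with a: 4^3 = 64 > 10, so c > log_b(a).
Since c > log_b(a), Case 3 applies.
T(n) = O(n^3)
Master Theorem case = 3


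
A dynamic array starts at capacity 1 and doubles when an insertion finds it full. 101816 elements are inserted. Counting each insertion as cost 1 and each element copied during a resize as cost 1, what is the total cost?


n = 101816
Insertion costs: 101816
Resizes copy 1, 2, 4, ... up to the largest power of 2 that is <= n-1 = 101815, i.e. 65536.
Copy costs = 1 + 2 + 4 + 8 + 16 + 32 + 64 + 128 + 256 + 512 + 1024 + 2048 + 4096 + 8192 + 16384 + 32768 + 65536 = 131071
Total = 101816 + 131071 = 232887


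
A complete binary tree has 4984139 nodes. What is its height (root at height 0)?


In a complete binary tree, level k holds nodes 2^k .. 2^(k+1)-1 (1-indexed).
Height = floor(log2(n)) = floor(log2(4984139)) = 22
Check: 2^22 = 4194304 <= 4984139 < 8388608 = 2^23


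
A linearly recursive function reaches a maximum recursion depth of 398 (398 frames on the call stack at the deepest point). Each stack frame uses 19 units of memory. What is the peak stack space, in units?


Maximum recursion depth = 398 frames
Memory per frame = 19 units
Total stack space = depth * frame_size
= 398 * 19 = 7562


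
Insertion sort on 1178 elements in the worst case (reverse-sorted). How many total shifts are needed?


In the worst case (reverse-sorted), each element shifts past all previous:
  Element 1: 1 shifts
  Element 2: 2 shifts
  Element 3: 3 shifts
  Element 4: 4 shifts
  Element 5: 5 shifts
  ...
  Element 1177: 1177 shifts
Total = 1 + 2 + ... + 1177
= 1178*(1178-1)/2 = 693253


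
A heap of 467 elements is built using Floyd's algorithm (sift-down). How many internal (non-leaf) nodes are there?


Leaf nodes occupy roughly half the array.
Sift-down is called for each internal node, starting from the last one.
Internal nodes = floor(n/2) = floor(467/2) = 233


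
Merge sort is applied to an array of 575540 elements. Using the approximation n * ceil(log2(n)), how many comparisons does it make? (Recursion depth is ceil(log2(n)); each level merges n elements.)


Merge sort divides the array into halves recursively.
Number of levels = ceil(log2(575540)) = 20
At each level, approximately n = 575540 comparisons are needed for merging.
Total comparisons ~ n * ceil(log2(n)) = 575540 * 20 = 11510800


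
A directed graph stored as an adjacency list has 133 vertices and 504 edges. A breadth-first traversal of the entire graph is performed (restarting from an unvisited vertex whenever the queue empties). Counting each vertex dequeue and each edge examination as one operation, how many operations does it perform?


A full BFS traversal dequeues each vertex once and examines each edge once.
Vertex visits: 133
Edge visits: 504
V + E = 133 + 504 = 637


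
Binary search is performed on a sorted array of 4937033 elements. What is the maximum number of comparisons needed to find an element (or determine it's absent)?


Binary search halves the search space each comparison:
  Step 1: search space = 4937033 -> 2468516
  Step 2: search space = 2468516 -> 1234258
  Step 3: search space = 1234258 -> 617129
  Step 4: search space = 617129 -> 308564
  Step 5: search space = 308564 -> 154282
  Step 6: search space = 154282 -> 77141
  Step 7: search space = 77141 -> 38570
  Step 8: search space = 38570 -> 19285
  Step 9: search space = 19285 -> 9642
  Step 10: search space = 9642 -> 4821
  Step 11: search space = 4821 -> 2410
  Step 12: search space = 2410 -> 1205
  Step 13: search space = 1205 -> 602
  Step 14: search space = 602 -> 301
  Step 15: search space = 301 -> 150
  Step 16: search space = 150 -> 75
  Step 17: search space = 75 -> 37
  Step 18: search space = 37 -> 18
  Step 19: search space = 18 -> 9
  Step 20: search space = 9 -> 4
  Step 21: search space = 4 -> 2
  Step 22: search space = 2 -> 1
  Step 23: search space = 1 (final check)
Maximum comparisons = floor(log2(4937033)) + 1 = 22 + 1 = 23


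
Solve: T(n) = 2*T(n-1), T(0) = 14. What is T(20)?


Unrolling:
T(20) = 2*T(19) = 2^2*T(18) = ... = 2^20*T(0)
= 2^20 * 14
= 1048576 * 14 = 14680064


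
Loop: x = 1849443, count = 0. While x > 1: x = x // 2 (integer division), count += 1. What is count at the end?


The variable x halves each step:
x = 1849443 -> 924721 -> 462360 -> 231180 -> 115590 -> 57795 -> 28897 -> 14448 -> 7224 -> 3612 -> 1806 -> 903 -> 451 -> 225 -> 112 -> 56 -> 28 -> 14 -> 7 -> 3 -> 1
Number of halvings = floor(log2(1849443)) = 20


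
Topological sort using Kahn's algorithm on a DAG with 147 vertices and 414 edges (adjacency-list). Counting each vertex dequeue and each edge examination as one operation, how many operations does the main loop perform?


Kahn's algorithm:
  1. Compute in-degrees: O(V + E)
  2. Process queue: each vertex dequeued once (O(V))
     each edge examined once (O(E))
Total = V + E = 147 + 414 = 561


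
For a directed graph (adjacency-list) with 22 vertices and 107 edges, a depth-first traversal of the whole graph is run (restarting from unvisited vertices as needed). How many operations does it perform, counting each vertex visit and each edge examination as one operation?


A full DFS traversal visits each vertex once and examines each edge once.
V = 22
E = 107
Sum = 22 + 107 = 129
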